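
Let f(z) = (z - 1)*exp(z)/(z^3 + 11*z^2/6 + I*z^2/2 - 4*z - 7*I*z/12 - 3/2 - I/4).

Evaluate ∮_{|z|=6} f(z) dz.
By the residue theorem, ∮_C f(z) dz = 2πi · (sum of the residues of f at the poles inside |z| = 6).

The denominator factors as (z + 1/3)*(z - 3/2)*(z + 3 + I/2), so the singularities of f are simple poles at z = -1/3, z = 3/2, z = -3 - I/2.
  |-1/3|² = 1/9 < 36 = 6², so this pole is inside the contour.
  |3/2|² = 9/4 < 36 = 6², so this pole is inside the contour.
  |-3 - I/2|² = 37/4 < 36 = 6², so this pole is inside the contour.

With P(z) = (z - 1)*exp(z) and Q(z) = z^3 + 11*z^2/6 + I*z^2/2 - 4*z - 7*I*z/12 - 3/2 - I/4, each pole is simple, so Res(f, z₀) = P(z₀)/Q'(z₀) with Q'(z) = 3*z^2 + 11*z/3 + I*z - 4 - 7*I/12.
  Res(f, -1/3) = P(-1/3)/Q'(-1/3) = (-4*exp(-1/3)/3)/(-44/9 - 11*I/12) = (768/2915 - 144*I/2915)*exp(-1/3)
  Res(f, 3/2) = P(3/2)/Q'(3/2) = (exp(3/2)/2)/(33/4 + 11*I/12) = (27/451 - 3*I/451)*exp(3/2)
  Res(f, -3 - I/2) = P(-3 - I/2)/Q'(-3 - I/2) = ((-4 - I/2)*exp(-3 - I/2))/(47/4 + 43*I/12) = (-3513/10865 + 609*I/10865)*exp(-3 - I/2)

Sum of residues inside C: (768/2915 - 144*I/2915)*exp(-1/3) + (27/451 - 3*I/451)*exp(3/2) + (-3513/10865 + 609*I/10865)*exp(-3 - I/2)
∮_C f(z) dz = 2πi · ((768/2915 - 144*I/2915)*exp(-1/3) + (27/451 - 3*I/451)*exp(3/2) + (-3513/10865 + 609*I/10865)*exp(-3 - I/2)) = pi*(-1218/10865 - 7026*I/10865)*exp(-3 - I/2) + pi*(288/2915 + 1536*I/2915)*exp(-1/3) + pi*(6/451 + 54*I/451)*exp(3/2)

Final answer: pi*(-1218/10865 - 7026*I/10865)*exp(-3 - I/2) + pi*(288/2915 + 1536*I/2915)*exp(-1/3) + pi*(6/451 + 54*I/451)*exp(3/2)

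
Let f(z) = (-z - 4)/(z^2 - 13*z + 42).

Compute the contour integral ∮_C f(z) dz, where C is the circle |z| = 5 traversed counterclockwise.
By the residue theorem, ∮_C f(z) dz = 2πi · (sum of the residues of f at the poles inside |z| = 5).

The denominator factors as (z - 6)*(z - 7), so the singularities of f are simple poles at z = 6, z = 7.
  |6|² = 36 > 25 = 5², so this pole is outside the contour.
  |7|² = 49 > 25 = 5², so this pole is outside the contour.

No pole lies inside the contour, so f is analytic on and inside C and the integral is 0 (Cauchy's theorem).

Final answer: 0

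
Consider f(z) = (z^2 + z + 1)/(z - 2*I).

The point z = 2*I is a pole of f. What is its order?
Factor the denominator:
  z - 2*I = (z - 2*I)

The numerator P(z) = z^2 + z + 1 has P(2*I) = -3 + 2*I ≠ 0, so no factor of (z - 2*I) cancels.
Near z = 2*I we can therefore write f(z) = g(z)/(z - 2*I) with g analytic at 2*I and g(2*I) ≠ 0 (g is just the numerator).

Hence z = 2*I is a pole of order 1.

Final answer: 1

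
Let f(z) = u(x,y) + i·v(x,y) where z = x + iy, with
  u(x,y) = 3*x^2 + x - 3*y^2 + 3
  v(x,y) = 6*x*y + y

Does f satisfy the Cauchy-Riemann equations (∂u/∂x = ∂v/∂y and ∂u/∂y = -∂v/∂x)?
∂u/∂x = 6*x + 1
∂v/∂y = 6*x + 1
∂u/∂y = -6*y
∂v/∂x = 6*y
∂u/∂x = ∂v/∂y and ∂u/∂y = -∂v/∂x hold identically; f is analytic.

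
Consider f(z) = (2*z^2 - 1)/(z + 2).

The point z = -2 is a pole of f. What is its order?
Factor the denominator:
  z + 2 = (z + 2)

The numerator P(z) = 2*z^2 - 1 has P(-2) = 7 ≠ 0, so no factor of (z + 2) cancels.
Near z = -2 we can therefore write f(z) = g(z)/(z + 2) with g analytic at -2 and g(-2) ≠ 0 (g is just the numerator).

Hence z = -2 is a pole of order 1.

Final answer: 1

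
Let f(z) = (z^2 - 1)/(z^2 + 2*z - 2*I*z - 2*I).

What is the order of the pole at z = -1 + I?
Factor the denominator:
  z^2 + 2*z - 2*I*z - 2*I = (z + 1 - I)^2

The numerator P(z) = z^2 - 1 has P(-1 + I) = -1 - 2*I ≠ 0, so no factor of (z + 1 - I) cancels.
Near z = -1 + I we can therefore write f(z) = g(z)/(z + 1 - I)^2 with g analytic at -1 + I and g(-1 + I) ≠ 0 (g is just the numerator).

Hence z = -1 + I is a pole of order 2.

Final answer: 2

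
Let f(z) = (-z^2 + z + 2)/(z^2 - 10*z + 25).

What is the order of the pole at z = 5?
Factor the denominator:
  z^2 - 10*z + 25 = (z - 5)^2

The numerator P(z) = -z^2 + z + 2 has P(5) = -18 ≠ 0, so no factor of (z - 5) cancels.
Near z = 5 we can therefore write f(z) = g(z)/(z - 5)^2 with g analytic at 5 and g(5) ≠ 0 (g is just the numerator).

Hence z = 5 is a pole of order 2.

Final answer: 2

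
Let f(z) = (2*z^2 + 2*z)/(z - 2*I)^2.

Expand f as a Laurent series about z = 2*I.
Put w = z - (2*I), i.e. z = w + 2*I. The denominator is w^2, so it suffices to rewrite the numerator in powers of w.

P(z) = 2*z^2 + 2*z
P(w + 2*I) = -8 + 4*I + (2 + 8*I)*w + 2*w^2

Dividing each term by w^2:
  f = (-8 + 4*I)/w^2 + (2 + 8*I)/w + 2

Substituting back w = z - 2*I:
  f(z) = (-8 + 4*I)/(z - 2*I)^2 + (2 + 8*I)/(z - 2*I) + 2

The series is finite because the numerator is a polynomial; the negative powers form the principal part, and the coefficient of 1/(z - 2*I) gives Res(f, 2*I) = 2 + 8*I.

Final answer: (-8 + 4*I)/(z - 2*I)^2 + (2 + 8*I)/(z - 2*I) + 2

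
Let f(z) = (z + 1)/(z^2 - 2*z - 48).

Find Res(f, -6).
Write f(z) = P(z)/Q(z) with P(z) = z + 1 and Q(z) = z^2 - 2*z - 48.
The denominator factors as Q(z) = (z + 6)*(z - 8), so z = -6 is a simple zero of Q and P is analytic there; z = -6 is therefore a simple pole and
  Res(f, z₀) = P(z₀)/Q'(z₀).

Q'(z) = 2*z - 2, so Q'(-6) = -14.
P(-6) = -5.

Res(f, -6) = (-5)/(-14) = 5/14

Final answer: 5/14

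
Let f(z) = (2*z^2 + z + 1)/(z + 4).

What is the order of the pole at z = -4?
Factor the denominator:
  z + 4 = (z + 4)

The numerator P(z) = 2*z^2 + z + 1 has P(-4) = 29 ≠ 0, so no factor of (z + 4) cancels.
Near z = -4 we can therefore write f(z) = g(z)/(z + 4) with g analytic at -4 and g(-4) ≠ 0 (g is just the numerator).

Hence z = -4 is a pole of order 1.

Final answer: 1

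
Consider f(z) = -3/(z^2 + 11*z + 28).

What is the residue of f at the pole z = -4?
-1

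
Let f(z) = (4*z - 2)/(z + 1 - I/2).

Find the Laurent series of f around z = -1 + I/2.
Put w = z - (-1 + I/2), i.e. z = w - 1 + I/2. The denominator is w, so it suffices to rewrite the numerator in powers of w.

P(z) = 4*z - 2
P(w - 1 + I/2) = -6 + 2*I + 4*w

Dividing each term by w:
  f = (-6 + 2*I)/w + 4

Substituting back w = z + 1 - I/2:
  f(z) = (-6 + 2*I)/(z + 1 - I/2) + 4

The series is finite because the numerator is a polynomial; the negative powers form the principal part, and the coefficient of 1/(z + 1 - I/2) gives Res(f, -1 + I/2) = -6 + 2*I.

Final answer: (-6 + 2*I)/(z + 1 - I/2) + 4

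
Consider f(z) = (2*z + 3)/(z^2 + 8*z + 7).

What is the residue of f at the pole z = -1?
Write f(z) = P(z)/Q(z) with P(z) = 2*z + 3 and Q(z) = z^2 + 8*z + 7.
The denominator factors as Q(z) = (z + 7)*(z + 1), so z = -1 is a simple zero of Q and P is analytic there; z = -1 is therefore a simple pole and
  Res(f, z₀) = P(z₀)/Q'(z₀).

Q'(z) = 2*z + 8, so Q'(-1) = 6.
P(-1) = 1.

Res(f, -1) = (1)/(6) = 1/6

Final answer: 1/6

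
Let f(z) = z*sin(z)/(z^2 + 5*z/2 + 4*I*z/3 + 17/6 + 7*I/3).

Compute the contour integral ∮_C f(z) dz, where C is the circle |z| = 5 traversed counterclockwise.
pi*(-264/265 - 348*I/265)*sin(1 + 2*I) + pi*(264/265 - 182*I/265)*sin(3/2 - 2*I/3)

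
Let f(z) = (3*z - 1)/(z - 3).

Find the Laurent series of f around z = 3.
Put w = z - (3), i.e. z = w + 3. The denominator is w, so it suffices to rewrite the numerator in powers of w.

P(z) = 3*z - 1
P(w + 3) = 8 + 3*w

Dividing each term by w:
  f = 8/w + 3

Substituting back w = z - 3:
  f(z) = 8/(z - 3) + 3

The series is finite because the numerator is a polynomial; the negative powers form the principal part, and the coefficient of 1/(z - 3) gives Res(f, 3) = 8.

Final answer: 8/(z - 3) + 3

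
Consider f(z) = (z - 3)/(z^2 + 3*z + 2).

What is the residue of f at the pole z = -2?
Write f(z) = P(z)/Q(z) with P(z) = z - 3 and Q(z) = z^2 + 3*z + 2.
The denominator factors as Q(z) = (z + 1)*(z + 2), so z = -2 is a simple zero of Q and P is analytic there; z = -2 is therefore a simple pole and
  Res(f, z₀) = P(z₀)/Q'(z₀).

Q'(z) = 2*z + 3, so Q'(-2) = -1.
P(-2) = -5.

Res(f, -2) = (-5)/(-1) = 5

Final answer: 5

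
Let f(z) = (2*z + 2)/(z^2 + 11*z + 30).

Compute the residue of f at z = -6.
Write f(z) = P(z)/Q(z) with P(z) = 2*z + 2 and Q(z) = z^2 + 11*z + 30.
The denominator factors as Q(z) = (z + 5)*(z + 6), so z = -6 is a simple zero of Q and P is analytic there; z = -6 is therefore a simple pole and
  Res(f, z₀) = P(z₀)/Q'(z₀).

Q'(z) = 2*z + 11, so Q'(-6) = -1.
P(-6) = -10.

Res(f, -6) = (-10)/(-1) = 10

Final answer: 10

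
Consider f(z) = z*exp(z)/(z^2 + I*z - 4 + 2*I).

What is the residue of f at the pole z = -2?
Write f(z) = P(z)/Q(z) with P(z) = z*exp(z) and Q(z) = z^2 + I*z - 4 + 2*I.
The denominator factors as Q(z) = (z + 2)*(z - 2 + I), so z = -2 is a simple zero of Q and P is analytic there; z = -2 is therefore a simple pole and
  Res(f, z₀) = P(z₀)/Q'(z₀).

Q'(z) = 2*z + I, so Q'(-2) = -4 + I.
P(-2) = -2*exp(-2).

Res(f, -2) = (-2*exp(-2))/(-4 + I) = (8/17 + 2*I/17)*exp(-2)

Final answer: (8/17 + 2*I/17)*exp(-2)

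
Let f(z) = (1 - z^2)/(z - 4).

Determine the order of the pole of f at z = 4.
1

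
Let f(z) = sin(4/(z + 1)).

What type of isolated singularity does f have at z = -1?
Let u = z + 1. Then
  sin(4/u) = Σ_{k≥0} (-1)^k (4)^(2k+1)/((2k+1)!·u^(2k+1)) = 4/u - 32/(3*u^3) + 128/(15*u^5) + ...
which has infinitely many negative powers of u, so sin(4/(z + 1)) has an essential singularity at z = -1.
So the singularity is essential.

Final answer: essential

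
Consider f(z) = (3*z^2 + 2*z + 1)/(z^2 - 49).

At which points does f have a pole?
The singularities of f are the zeros of the denominator. Factoring,
  z^2 - 49 = (z - 7)*(z + 7)
so the candidates are z = 7, z = -7.

Check the numerator P(z) = 3*z^2 + 2*z + 1 at each one:
  P(7) = 162 ≠ 0, so z = 7 is a (simple) pole.
  P(-7) = 134 ≠ 0, so z = -7 is a (simple) pole.

Poles of f: {-7, 7}

Final answer: {-7, 7}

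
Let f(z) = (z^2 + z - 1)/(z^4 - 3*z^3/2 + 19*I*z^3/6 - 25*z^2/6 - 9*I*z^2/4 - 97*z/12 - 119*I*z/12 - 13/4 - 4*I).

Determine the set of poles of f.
{-1 + I/2, -1/2, -3*I, 3 - 2*I/3}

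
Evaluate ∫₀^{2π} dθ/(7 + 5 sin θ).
Call the integral J. The integrand is 2π-periodic and we integrate over a full period, so shifting θ does not change the value (θ → θ + π/2 turns sin θ into cos θ). Hence
  J = ∫₀^{2π} dθ/(7 + 5 cos θ).
Put z = e^{iθ}: then cos θ = (z + 1/z)/2, dθ = dz/(iz), and z runs once counterclockwise around |z| = 1:
  J = ∮_{|z|=1} 1/(7 + 5*(z + 1/z)/2) · dz/(iz) = (2/i) ∮_{|z|=1} dz/(5*z^2 + 14*z + 5).
The roots of 5*z^2 + 14*z + 5 are z = (-7 ± sqrt(7^2 - 5^2))/5, with sqrt(24) = 2*sqrt(6); their product is 1, so only z₊ = -7/5 + 2*sqrt(6)/5 lies inside the unit circle (z₋ = -7/5 - 2*sqrt(6)/5 lies outside).
z₊ is a simple zero of q(z) = 5*z^2 + 14*z + 5, so Res(1/q, z₊) = 1/q'(z₊) with q'(z) = 10*z + 14; and q'(z₊) = 5*(z₊ - z₋) = 4*sqrt(6).
Therefore J = (2/i) · 2πi · 1/(4*sqrt(6)) = 2*pi/(2*sqrt(6)) = sqrt(6)*pi/6

Final answer: sqrt(6)*pi/6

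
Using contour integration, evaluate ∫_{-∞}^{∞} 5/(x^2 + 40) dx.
Let f(z) = 5/(z^2 + 40). The denominator has no real zeros and deg Q - deg P = 2 ≥ 2, so the integral of f over the upper semicircle |z| = R tends to 0 as R → ∞. Closing the contour in the upper half-plane,
  ∫_{-∞}^{∞} f(x) dx = 2πi · Σ Res(f, z_k)  over the poles with Im z_k > 0.

Zeros of the denominator: z^2 + 40 = 0 gives z = ±2*sqrt(10)*I.
Upper half-plane: z = 2*sqrt(10)*I (simple).

Each pole is a simple zero of Q(z) = z^2 + 40, so Res(f, z₀) = P(z₀)/Q'(z₀) with P(z) = 5, Q'(z) = 2*z:
  Res(f, 2*sqrt(10)*I) = (5)/(4*sqrt(10)*I) = -sqrt(10)*I/8

∫_{-∞}^{∞} f(x) dx = 2πi · (-sqrt(10)*I/8) = sqrt(10)*pi/4

Final answer: sqrt(10)*pi/4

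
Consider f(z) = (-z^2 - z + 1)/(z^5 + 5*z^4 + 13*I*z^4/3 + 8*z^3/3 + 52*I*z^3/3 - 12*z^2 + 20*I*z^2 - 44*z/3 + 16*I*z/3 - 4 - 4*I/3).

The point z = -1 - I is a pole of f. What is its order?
4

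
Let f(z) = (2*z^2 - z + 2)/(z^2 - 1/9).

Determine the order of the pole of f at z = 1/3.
Factor the denominator:
  z^2 - 1/9 = (z - 1/3)*(z + 1/3)

The numerator P(z) = 2*z^2 - z + 2 has P(1/3) = 17/9 ≠ 0, so no factor of (z - 1/3) cancels.
Near z = 1/3 we can therefore write f(z) = g(z)/(z - 1/3) with g analytic at 1/3 and g(1/3) ≠ 0 (g is the numerator divided by the remaining denominator factors).

Hence z = 1/3 is a pole of order 1.

Final answer: 1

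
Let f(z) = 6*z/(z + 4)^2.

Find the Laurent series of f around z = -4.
Put w = z - (-4), i.e. z = w - 4. The denominator is w^2, so it suffices to rewrite the numerator in powers of w.

P(z) = 6*z
P(w - 4) = -24 + 6*w

Dividing each term by w^2:
  f = -24/w^2 + 6/w

Substituting back w = z + 4:
  f(z) = -24/(z + 4)^2 + 6/(z + 4)

The series is finite because the numerator is a polynomial; the negative powers form the principal part, and the coefficient of 1/(z + 4) gives Res(f, -4) = 6.

Final answer: -24/(z + 4)^2 + 6/(z + 4)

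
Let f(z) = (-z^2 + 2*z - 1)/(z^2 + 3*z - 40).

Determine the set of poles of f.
The singularities of f are the zeros of the denominator. Factoring,
  z^2 + 3*z - 40 = (z - 5)*(z + 8)
so the candidates are z = 5, z = -8.

Check the numerator P(z) = -z^2 + 2*z - 1 at each one:
  P(5) = -16 ≠ 0, so z = 5 is a (simple) pole.
  P(-8) = -81 ≠ 0, so z = -8 is a (simple) pole.

Poles of f: {-8, 5}

Final answer: {-8, 5}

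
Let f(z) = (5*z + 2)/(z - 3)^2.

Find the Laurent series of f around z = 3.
Put w = z - (3), i.e. z = w + 3. The denominator is w^2, so it suffices to rewrite the numerator in powers of w.

P(z) = 5*z + 2
P(w + 3) = 17 + 5*w

Dividing each term by w^2:
  f = 17/w^2 + 5/w

Substituting back w = z - 3:
  f(z) = 17/(z - 3)^2 + 5/(z - 3)

The series is finite because the numerator is a polynomial; the negative powers form the principal part, and the coefficient of 1/(z - 3) gives Res(f, 3) = 5.

Final answer: 17/(z - 3)^2 + 5/(z - 3)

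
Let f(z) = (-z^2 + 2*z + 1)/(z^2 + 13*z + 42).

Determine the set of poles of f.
{-7, -6}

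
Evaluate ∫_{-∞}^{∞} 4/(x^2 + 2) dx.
Let f(z) = 4/(z^2 + 2). The denominator has no real zeros and deg Q - deg P = 2 ≥ 2, so the integral of f over the upper semicircle |z| = R tends to 0 as R → ∞. Closing the contour in the upper half-plane,
  ∫_{-∞}^{∞} f(x) dx = 2πi · Σ Res(f, z_k)  over the poles with Im z_k > 0.

Zeros of the denominator: z^2 + 2 = 0 gives z = ±sqrt(2)*I.
Upper half-plane: z = sqrt(2)*I (simple).

Each pole is a simple zero of Q(z) = z^2 + 2, so Res(f, z₀) = P(z₀)/Q'(z₀) with P(z) = 4, Q'(z) = 2*z:
  Res(f, sqrt(2)*I) = (4)/(2*sqrt(2)*I) = -sqrt(2)*I

∫_{-∞}^{∞} f(x) dx = 2πi · (-sqrt(2)*I) = 2*sqrt(2)*pi

Final answer: 2*sqrt(2)*pi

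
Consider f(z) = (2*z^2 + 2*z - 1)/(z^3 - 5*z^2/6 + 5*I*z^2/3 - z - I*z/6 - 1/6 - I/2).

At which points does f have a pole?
{-1/2, 1/3 - 2*I/3, 1 - I}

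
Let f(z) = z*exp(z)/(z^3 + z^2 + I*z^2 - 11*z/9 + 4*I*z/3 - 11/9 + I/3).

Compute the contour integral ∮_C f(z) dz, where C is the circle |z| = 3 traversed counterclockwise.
By the residue theorem, ∮_C f(z) dz = 2πi · (sum of the residues of f at the poles inside |z| = 3).

The denominator factors as (z - 1 + 2*I/3)*(z + 1 + I/3)*(z + 1), so the singularities of f are simple poles at z = 1 - 2*I/3, z = -1 - I/3, z = -1.
  |1 - 2*I/3|² = 13/9 < 9 = 3², so this pole is inside the contour.
  |-1 - I/3|² = 10/9 < 9 = 3², so this pole is inside the contour.
  |-1|² = 1 < 9 = 3², so this pole is inside the contour.

With P(z) = z*exp(z) and Q(z) = z^3 + z^2 + I*z^2 - 11*z/9 + 4*I*z/3 - 11/9 + I/3, each pole is simple, so Res(f, z₀) = P(z₀)/Q'(z₀) with Q'(z) = 3*z^2 + 2*z + 2*I*z - 11/9 + 4*I/3.
  Res(f, 1 - 2*I/3) = P(1 - 2*I/3)/Q'(1 - 2*I/3) = ((1 - 2*I/3)*exp(1 - 2*I/3))/(34/9 - 2*I) = (207/740 - 21*I/740)*exp(1 - 2*I/3)
  Res(f, -1 - I/3) = P(-1 - I/3)/Q'(-1 - I/3) = ((-1 - I/3)*exp(-1 - I/3))/(1/9 + 2*I/3) = (-27/37 + 51*I/37)*exp(-1 - I/3)
  Res(f, -1) = P(-1)/Q'(-1) = (-exp(-1))/(-2/9 - 2*I/3) = (9/20 - 27*I/20)*exp(-1)

Sum of residues inside C: (207/740 - 21*I/740)*exp(1 - 2*I/3) + (9/20 - 27*I/20)*exp(-1) + (-27/37 + 51*I/37)*exp(-1 - I/3)
∮_C f(z) dz = 2πi · ((207/740 - 21*I/740)*exp(1 - 2*I/3) + (9/20 - 27*I/20)*exp(-1) + (-27/37 + 51*I/37)*exp(-1 - I/3)) = pi*(-102/37 - 54*I/37)*exp(-1 - I/3) + pi*(27/10 + 9*I/10)*exp(-1) + pi*(21/370 + 207*I/370)*exp(1 - 2*I/3)

Final answer: pi*(-102/37 - 54*I/37)*exp(-1 - I/3) + pi*(27/10 + 9*I/10)*exp(-1) + pi*(21/370 + 207*I/370)*exp(1 - 2*I/3)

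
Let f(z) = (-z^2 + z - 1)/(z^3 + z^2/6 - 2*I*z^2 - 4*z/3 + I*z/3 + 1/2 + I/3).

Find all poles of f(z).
The singularities of f are the zeros of the denominator. Factoring,
  z^3 + z^2/6 - 2*I*z^2 - 4*z/3 + I*z/3 + 1/2 + I/3 = (z - I)*(z - 1/2)*(z + 2/3 - I)
so the candidates are z = I, z = 1/2, z = -2/3 + I.

Check the numerator P(z) = -z^2 + z - 1 at each one:
  P(I) = I ≠ 0, so z = I is a (simple) pole.
  P(1/2) = -3/4 ≠ 0, so z = 1/2 is a (simple) pole.
  P(-2/3 + I) = -10/9 + 7*I/3 ≠ 0, so z = -2/3 + I is a (simple) pole.

Poles of f: {-2/3 + I, I, 1/2}

Final answer: {-2/3 + I, I, 1/2}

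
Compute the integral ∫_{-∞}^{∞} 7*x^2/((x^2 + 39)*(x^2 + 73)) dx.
Let f(z) = 7*z^2/((z^2 + 39)*(z^2 + 73)). The denominator has no real zeros and deg Q - deg P = 2 ≥ 2, so the integral of f over the upper semicircle |z| = R tends to 0 as R → ∞. Closing the contour in the upper half-plane,
  ∫_{-∞}^{∞} f(x) dx = 2πi · Σ Res(f, z_k)  over the poles with Im z_k > 0.

Zeros of the denominator: z^2 + 73 = 0 gives z = ±sqrt(73)*I; z^2 + 39 = 0 gives z = ±sqrt(39)*I.
Upper half-plane: z = sqrt(39)*I, z = sqrt(73)*I (simple).

Each pole is a simple zero of Q(z) = z^4 + 112*z^2 + 2847, so Res(f, z₀) = P(z₀)/Q'(z₀) with P(z) = 7*z^2, Q'(z) = 4*z^3 + 224*z:
  Res(f, sqrt(39)*I) = (-273)/(68*sqrt(39)*I) = 7*sqrt(39)*I/68
  Res(f, sqrt(73)*I) = (-511)/(-68*sqrt(73)*I) = -7*sqrt(73)*I/68

Sum of residues: 7*I*(-sqrt(73) + sqrt(39))/68
∫_{-∞}^{∞} f(x) dx = 2πi · (7*I*(-sqrt(73) + sqrt(39))/68) = 7*pi*(-sqrt(39) + sqrt(73))/34

Final answer: 7*pi*(-sqrt(39) + sqrt(73))/34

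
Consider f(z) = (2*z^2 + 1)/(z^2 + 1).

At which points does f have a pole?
The singularities of f are the zeros of the denominator. Factoring,
  z^2 + 1 = (z + I)*(z - I)
so the candidates are z = -I, z = I.

Check the numerator P(z) = 2*z^2 + 1 at each one:
  P(-I) = -1 ≠ 0, so z = -I is a (simple) pole.
  P(I) = -1 ≠ 0, so z = I is a (simple) pole.

Poles of f: {-I, I}

Final answer: {-I, I}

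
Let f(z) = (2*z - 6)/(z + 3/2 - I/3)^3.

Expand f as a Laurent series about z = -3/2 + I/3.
Put w = z - (-3/2 + I/3), i.e. z = w - 3/2 + I/3. The denominator is w^3, so it suffices to rewrite the numerator in powers of w.

P(z) = 2*z - 6
P(w - 3/2 + I/3) = -9 + 2*I/3 + 2*w

Dividing each term by w^3:
  f = (-9 + 2*I/3)/w^3 + 2/w^2

Substituting back w = z + 3/2 - I/3:
  f(z) = (-9 + 2*I/3)/(z + 3/2 - I/3)^3 + 2/(z + 3/2 - I/3)^2

The series is finite because the numerator is a polynomial; the negative powers form the principal part.

Final answer: (-9 + 2*I/3)/(z + 3/2 - I/3)^3 + 2/(z + 3/2 - I/3)^2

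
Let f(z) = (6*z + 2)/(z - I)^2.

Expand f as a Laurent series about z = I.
Put w = z - (I), i.e. z = w + I. The denominator is w^2, so it suffices to rewrite the numerator in powers of w.

P(z) = 6*z + 2
P(w + I) = 2 + 6*I + 6*w

Dividing each term by w^2:
  f = (2 + 6*I)/w^2 + 6/w

Substituting back w = z - I:
  f(z) = (2 + 6*I)/(z - I)^2 + 6/(z - I)

The series is finite because the numerator is a polynomial; the negative powers form the principal part, and the coefficient of 1/(z - I) gives Res(f, I) = 6.

Final answer: (2 + 6*I)/(z - I)^2 + 6/(z - I)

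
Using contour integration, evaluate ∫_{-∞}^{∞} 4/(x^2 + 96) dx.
Let f(z) = 4/(z^2 + 96). The denominator has no real zeros and deg Q - deg P = 2 ≥ 2, so the integral of f over the upper semicircle |z| = R tends to 0 as R → ∞. Closing the contour in the upper half-plane,
  ∫_{-∞}^{∞} f(x) dx = 2πi · Σ Res(f, z_k)  over the poles with Im z_k > 0.

Zeros of the denominator: z^2 + 96 = 0 gives z = ±4*sqrt(6)*I.
Upper half-plane: z = 4*sqrt(6)*I (simple).

Each pole is a simple zero of Q(z) = z^2 + 96, so Res(f, z₀) = P(z₀)/Q'(z₀) with P(z) = 4, Q'(z) = 2*z:
  Res(f, 4*sqrt(6)*I) = (4)/(8*sqrt(6)*I) = -sqrt(6)*I/12

∫_{-∞}^{∞} f(x) dx = 2πi · (-sqrt(6)*I/12) = sqrt(6)*pi/6

Final answer: sqrt(6)*pi/6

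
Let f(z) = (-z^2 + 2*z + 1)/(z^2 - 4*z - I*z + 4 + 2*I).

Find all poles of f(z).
{2, 2 + I}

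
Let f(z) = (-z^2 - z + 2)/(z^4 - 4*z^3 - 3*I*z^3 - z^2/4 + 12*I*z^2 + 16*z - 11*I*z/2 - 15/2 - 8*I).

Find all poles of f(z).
The singularities of f are the zeros of the denominator. Factoring,
  z^4 - 4*z^3 - 3*I*z^3 - z^2/4 + 12*I*z^2 + 16*z - 11*I*z/2 - 15/2 - 8*I = (z - 1 - I)*(z + 1 - I)*(z - 3 + I/2)*(z - 1 - 3*I/2)
so the candidates are z = 1 + I, z = -1 + I, z = 3 - I/2, z = 1 + 3*I/2.

Check the numerator P(z) = -z^2 - z + 2 at each one:
  P(1 + I) = 1 - 3*I ≠ 0, so z = 1 + I is a (simple) pole.
  P(-1 + I) = 3 + I ≠ 0, so z = -1 + I is a (simple) pole.
  P(3 - I/2) = -39/4 + 7*I/2 ≠ 0, so z = 3 - I/2 is a (simple) pole.
  P(1 + 3*I/2) = 9/4 - 9*I/2 ≠ 0, so z = 1 + 3*I/2 is a (simple) pole.

Poles of f: {-1 + I, 1 + I, 1 + 3*I/2, 3 - I/2}

Final answer: {-1 + I, 1 + I, 1 + 3*I/2, 3 - I/2}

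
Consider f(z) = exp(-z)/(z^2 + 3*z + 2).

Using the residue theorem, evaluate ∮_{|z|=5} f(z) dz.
By the residue theorem, ∮_C f(z) dz = 2πi · (sum of the residues of f at the poles inside |z| = 5).

The denominator factors as (z + 2)*(z + 1), so the singularities of f are simple poles at z = -2, z = -1.
  |-2|² = 4 < 25 = 5², so this pole is inside the contour.
  |-1|² = 1 < 25 = 5², so this pole is inside the contour.

With P(z) = exp(-z) and Q(z) = z^2 + 3*z + 2, each pole is simple, so Res(f, z₀) = P(z₀)/Q'(z₀) with Q'(z) = 2*z + 3.
  Res(f, -2) = P(-2)/Q'(-2) = (exp(2))/(-1) = -exp(2)
  Res(f, -1) = P(-1)/Q'(-1) = (exp(1))/(1) = exp(1)

Sum of residues inside C: exp(1) - exp(2)
∮_C f(z) dz = 2πi · (exp(1) - exp(2)) = -2*I*pi*exp(2) + 2*exp(1)*I*pi

Final answer: -2*I*pi*exp(2) + 2*exp(1)*I*pi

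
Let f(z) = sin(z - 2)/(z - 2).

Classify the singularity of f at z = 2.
Let u = z - 2. The argument of sin is z - 2 = u, so
  f = sin(u)/u = ((u) - (u)^3/6 + ...)/u = 1 - (1/6)*u^2 + ...
The Laurent expansion about u = 0 has no negative powers; equivalently lim_{z→2} f(z) = 1 exists and is finite.
So the singularity is removable.

Final answer: removable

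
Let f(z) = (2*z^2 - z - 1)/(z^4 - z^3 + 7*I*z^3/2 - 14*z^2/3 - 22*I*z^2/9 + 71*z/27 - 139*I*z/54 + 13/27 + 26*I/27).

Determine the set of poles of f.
The singularities of f are the zeros of the denominator. Factoring,
  z^4 - z^3 + 7*I*z^3/2 - 14*z^2/3 - 22*I*z^2/9 + 71*z/27 - 139*I*z/54 + 13/27 + 26*I/27 = (z + 2/3 + I)*(z + 2*I/3)*(z - 2/3 + I/3)*(z - 1 + 3*I/2)
so the candidates are z = -2/3 - I, z = -2*I/3, z = 2/3 - I/3, z = 1 - 3*I/2.

Check the numerator P(z) = 2*z^2 - z - 1 at each one:
  P(-2/3 - I) = -13/9 + 11*I/3 ≠ 0, so z = -2/3 - I is a (simple) pole.
  P(-2*I/3) = -17/9 + 2*I/3 ≠ 0, so z = -2*I/3 is a (simple) pole.
  P(2/3 - I/3) = -1 - 5*I/9 ≠ 0, so z = 2/3 - I/3 is a (simple) pole.
  P(1 - 3*I/2) = -9/2 - 9*I/2 ≠ 0, so z = 1 - 3*I/2 is a (simple) pole.

Poles of f: {-2/3 - I, -2*I/3, 2/3 - I/3, 1 - 3*I/2}

Final answer: {-2/3 - I, -2*I/3, 2/3 - I/3, 1 - 3*I/2}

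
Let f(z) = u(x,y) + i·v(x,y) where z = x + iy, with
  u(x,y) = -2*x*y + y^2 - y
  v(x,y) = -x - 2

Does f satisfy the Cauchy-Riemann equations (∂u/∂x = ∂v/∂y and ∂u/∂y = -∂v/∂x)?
∂u/∂x = -2*y
∂v/∂y = 0
∂u/∂y = -2*x + 2*y - 1
∂v/∂x = -1
∂u/∂x ≠ ∂v/∂y and ∂u/∂y ≠ -∂v/∂x; the Cauchy-Riemann equations are not satisfied, so f is not analytic.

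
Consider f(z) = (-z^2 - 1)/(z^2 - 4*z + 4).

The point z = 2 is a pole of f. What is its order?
2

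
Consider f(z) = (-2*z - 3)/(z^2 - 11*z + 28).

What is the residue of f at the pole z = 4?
Write f(z) = P(z)/Q(z) with P(z) = -2*z - 3 and Q(z) = z^2 - 11*z + 28.
The denominator factors as Q(z) = (z - 7)*(z - 4), so z = 4 is a simple zero of Q and P is analytic there; z = 4 is therefore a simple pole and
  Res(f, z₀) = P(z₀)/Q'(z₀).

Q'(z) = 2*z - 11, so Q'(4) = -3.
P(4) = -11.

Res(f, 4) = (-11)/(-3) = 11/3

Final answer: 11/3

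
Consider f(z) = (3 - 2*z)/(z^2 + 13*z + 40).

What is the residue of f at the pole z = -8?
-19/3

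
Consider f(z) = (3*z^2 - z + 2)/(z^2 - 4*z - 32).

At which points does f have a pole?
The singularities of f are the zeros of the denominator. Factoring,
  z^2 - 4*z - 32 = (z + 4)*(z - 8)
so the candidates are z = -4, z = 8.

Check the numerator P(z) = 3*z^2 - z + 2 at each one:
  P(-4) = 54 ≠ 0, so z = -4 is a (simple) pole.
  P(8) = 186 ≠ 0, so z = 8 is a (simple) pole.

Poles of f: {-4, 8}

Final answer: {-4, 8}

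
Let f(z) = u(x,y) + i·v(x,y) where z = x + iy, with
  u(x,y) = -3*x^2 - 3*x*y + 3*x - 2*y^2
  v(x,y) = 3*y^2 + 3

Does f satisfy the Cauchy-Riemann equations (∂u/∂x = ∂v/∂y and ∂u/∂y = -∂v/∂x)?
∂u/∂x = -6*x - 3*y + 3
∂v/∂y = 6*y
∂u/∂y = -3*x - 4*y
∂v/∂x = 0
∂u/∂x ≠ ∂v/∂y and ∂u/∂y ≠ -∂v/∂x; the Cauchy-Riemann equations are not satisfied, so f is not analytic.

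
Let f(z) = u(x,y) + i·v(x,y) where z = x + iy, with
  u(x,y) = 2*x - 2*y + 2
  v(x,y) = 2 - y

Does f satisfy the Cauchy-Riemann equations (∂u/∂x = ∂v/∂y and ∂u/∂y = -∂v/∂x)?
∂u/∂x = 2
∂v/∂y = -1
∂u/∂y = -2
∂v/∂x = 0
∂u/∂x ≠ ∂v/∂y and ∂u/∂y ≠ -∂v/∂x; the Cauchy-Riemann equations are not satisfied, so f is not analytic.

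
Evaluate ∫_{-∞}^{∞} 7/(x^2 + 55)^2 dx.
Let f(z) = 7/(z^2 + 55)^2. The denominator has no real zeros and deg Q - deg P = 4 ≥ 2, so the integral of f over the upper semicircle |z| = R tends to 0 as R → ∞. Closing the contour in the upper half-plane,
  ∫_{-∞}^{∞} f(x) dx = 2πi · Σ Res(f, z_k)  over the poles with Im z_k > 0.

Zeros of the denominator: z^2 + 55 = 0 gives z = ±sqrt(55)*I.
Upper half-plane: z = sqrt(55)*I (a pole of order 2).

Write f(z) = g(z)/(z - sqrt(55)*I)^2 with g(z) = 7/(z + sqrt(55)*I)^2. For a double pole, Res(f, z₀) = g'(z₀):
  g'(z) = -14/(z + sqrt(55)*I)^3
  Res(f, sqrt(55)*I) = g'(sqrt(55)*I) = -7*sqrt(55)*I/12100

∫_{-∞}^{∞} f(x) dx = 2πi · (-7*sqrt(55)*I/12100) = 7*sqrt(55)*pi/6050

Final answer: 7*sqrt(55)*pi/6050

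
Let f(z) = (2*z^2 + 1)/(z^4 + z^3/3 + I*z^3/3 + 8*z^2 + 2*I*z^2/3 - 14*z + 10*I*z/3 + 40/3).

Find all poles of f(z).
The singularities of f are the zeros of the denominator. Factoring,
  z^4 + z^3/3 + I*z^3/3 + 8*z^2 + 2*I*z^2/3 - 14*z + 10*I*z/3 + 40/3 = (z - 2/3 - 2*I/3)*(z + 1 + 3*I)*(z + 1 - 3*I)*(z - 1 + I)
so the candidates are z = 2/3 + 2*I/3, z = -1 - 3*I, z = -1 + 3*I, z = 1 - I.

Check the numerator P(z) = 2*z^2 + 1 at each one:
  P(2/3 + 2*I/3) = 1 + 16*I/9 ≠ 0, so z = 2/3 + 2*I/3 is a (simple) pole.
  P(-1 - 3*I) = -15 + 12*I ≠ 0, so z = -1 - 3*I is a (simple) pole.
  P(-1 + 3*I) = -15 - 12*I ≠ 0, so z = -1 + 3*I is a (simple) pole.
  P(1 - I) = 1 - 4*I ≠ 0, so z = 1 - I is a (simple) pole.

Poles of f: {-1 - 3*I, -1 + 3*I, 2/3 + 2*I/3, 1 - I}

Final answer: {-1 - 3*I, -1 + 3*I, 2/3 + 2*I/3, 1 - I}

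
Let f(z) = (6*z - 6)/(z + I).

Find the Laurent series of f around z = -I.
Put w = z - (-I), i.e. z = w - I. The denominator is w, so it suffices to rewrite the numerator in powers of w.

P(z) = 6*z - 6
P(w - I) = -6 - 6*I + 6*w

Dividing each term by w:
  f = (-6 - 6*I)/w + 6

Substituting back w = z + I:
  f(z) = (-6 - 6*I)/(z + I) + 6

The series is finite because the numerator is a polynomial; the negative powers form the principal part, and the coefficient of 1/(z + I) gives Res(f, -I) = -6 - 6*I.

Final answer: (-6 - 6*I)/(z + I) + 6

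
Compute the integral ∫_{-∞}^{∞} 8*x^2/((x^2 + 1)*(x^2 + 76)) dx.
Let f(z) = 8*z^2/((z^2 + 1)*(z^2 + 76)). The denominator has no real zeros and deg Q - deg P = 2 ≥ 2, so the integral of f over the upper semicircle |z| = R tends to 0 as R → ∞. Closing the contour in the upper half-plane,
  ∫_{-∞}^{∞} f(x) dx = 2πi · Σ Res(f, z_k)  over the poles with Im z_k > 0.

Zeros of the denominator: z^2 + 1 = 0 gives z = ±I; z^2 + 76 = 0 gives z = ±2*sqrt(19)*I.
Upper half-plane: z = I, z = 2*sqrt(19)*I (simple).

Each pole is a simple zero of Q(z) = z^4 + 77*z^2 + 76, so Res(f, z₀) = P(z₀)/Q'(z₀) with P(z) = 8*z^2, Q'(z) = 4*z^3 + 154*z:
  Res(f, I) = (-8)/(150*I) = 4*I/75
  Res(f, 2*sqrt(19)*I) = (-608)/(-300*sqrt(19)*I) = -8*sqrt(19)*I/75

Sum of residues: 4*I*(1 - 2*sqrt(19))/75
∫_{-∞}^{∞} f(x) dx = 2πi · (4*I*(1 - 2*sqrt(19))/75) = 8*pi*(-1 + 2*sqrt(19))/75

Final answer: 8*pi*(-1 + 2*sqrt(19))/75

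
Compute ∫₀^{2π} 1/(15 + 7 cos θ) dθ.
sqrt(11)*pi/22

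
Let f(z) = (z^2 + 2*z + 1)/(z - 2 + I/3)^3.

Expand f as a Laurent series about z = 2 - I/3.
Put w = z - (2 - I/3), i.e. z = w + 2 - I/3. The denominator is w^3, so it suffices to rewrite the numerator in powers of w.

P(z) = z^2 + 2*z + 1
P(w + 2 - I/3) = 80/9 - 2*I + (6 - 2*I/3)*w + w^2

Dividing each term by w^3:
  f = (80/9 - 2*I)/w^3 + (6 - 2*I/3)/w^2 + 1/w

Substituting back w = z - 2 + I/3:
  f(z) = (80/9 - 2*I)/(z - 2 + I/3)^3 + (6 - 2*I/3)/(z - 2 + I/3)^2 + 1/(z - 2 + I/3)

The series is finite because the numerator is a polynomial; the negative powers form the principal part, and the coefficient of 1/(z - 2 + I/3) gives Res(f, 2 - I/3) = 1.

Final answer: (80/9 - 2*I)/(z - 2 + I/3)^3 + (6 - 2*I/3)/(z - 2 + I/3)^2 + 1/(z - 2 + I/3)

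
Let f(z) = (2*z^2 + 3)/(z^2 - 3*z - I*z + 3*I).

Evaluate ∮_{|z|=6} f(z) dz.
By the residue theorem, ∮_C f(z) dz = 2πi · (sum of the residues of f at the poles inside |z| = 6).

The denominator factors as (z - 3)*(z - I), so the singularities of f are simple poles at z = 3, z = I.
  |3|² = 9 < 36 = 6², so this pole is inside the contour.
  |I|² = 1 < 36 = 6², so this pole is inside the contour.

With P(z) = 2*z^2 + 3 and Q(z) = z^2 - 3*z - I*z + 3*I, each pole is simple, so Res(f, z₀) = P(z₀)/Q'(z₀) with Q'(z) = 2*z - 3 - I.
  Res(f, 3) = P(3)/Q'(3) = (21)/(3 - I) = 63/10 + 21*I/10
  Res(f, I) = P(I)/Q'(I) = (1)/(-3 + I) = -3/10 - I/10

Sum of residues inside C: 6 + 2*I
∮_C f(z) dz = 2πi · (6 + 2*I) = pi*(-4 + 12*I)

Final answer: pi*(-4 + 12*I)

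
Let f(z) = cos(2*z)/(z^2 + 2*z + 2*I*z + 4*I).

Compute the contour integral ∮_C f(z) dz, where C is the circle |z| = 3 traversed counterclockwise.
By the residue theorem, ∮_C f(z) dz = 2πi · (sum of the residues of f at the poles inside |z| = 3).

The denominator factors as (z + 2)*(z + 2*I), so the singularities of f are simple poles at z = -2, z = -2*I.
  |-2|² = 4 < 9 = 3², so this pole is inside the contour.
  |-2*I|² = 4 < 9 = 3², so this pole is inside the contour.

With P(z) = cos(2*z) and Q(z) = z^2 + 2*z + 2*I*z + 4*I, each pole is simple, so Res(f, z₀) = P(z₀)/Q'(z₀) with Q'(z) = 2*z + 2 + 2*I.
  Res(f, -2) = P(-2)/Q'(-2) = (cos(4))/(-2 + 2*I) = (-1/4 - I/4)*cos(4)
  Res(f, -2*I) = P(-2*I)/Q'(-2*I) = (cosh(4))/(2 - 2*I) = (1/4 + I/4)*cosh(4)

Sum of residues inside C: (-1/4 - I/4)*cos(4) + (1/4 + I/4)*cosh(4)
∮_C f(z) dz = 2πi · ((-1/4 - I/4)*cos(4) + (1/4 + I/4)*cosh(4)) = pi*(1/2 - I/2)*cos(4) + pi*(-1/2 + I/2)*cosh(4)

Final answer: pi*(1/2 - I/2)*cos(4) + pi*(-1/2 + I/2)*cosh(4)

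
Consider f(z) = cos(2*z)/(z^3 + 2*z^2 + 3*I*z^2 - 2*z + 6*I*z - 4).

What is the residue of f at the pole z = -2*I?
(-1/4 + I/4)*cosh(4)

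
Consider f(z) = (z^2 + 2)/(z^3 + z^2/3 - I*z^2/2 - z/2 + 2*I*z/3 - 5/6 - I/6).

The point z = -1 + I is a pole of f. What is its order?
Factor the denominator:
  z^3 + z^2/3 - I*z^2/2 - z/2 + 2*I*z/3 - 5/6 - I/6 = (z + 1 - I)*(z + 1/3 + I/2)*(z - 1)

The numerator P(z) = z^2 + 2 has P(-1 + I) = 2 - 2*I ≠ 0, so no factor of (z + 1 - I) cancels.
Near z = -1 + I we can therefore write f(z) = g(z)/(z + 1 - I) with g analytic at -1 + I and g(-1 + I) ≠ 0 (g is the numerator divided by the remaining denominator factors).

Hence z = -1 + I is a pole of order 1.

Final answer: 1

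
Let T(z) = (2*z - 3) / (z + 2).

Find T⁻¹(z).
Set w = T(z) = (2*z - 3) / (z + 2) and solve for z:
  w*(z + 2) = 2*z - 3
  2*w + z*(w - 2) + 3 = 0
  z*(w - 2) = -2*w - 3
  z = (2*w + 3)/(2 - w)
Renaming the variable, T⁻¹(z) = (2*z + 3)/(-z + 2) = (-2*z - 3)/(z - 2).
(Check: ad - bc = 7 ≠ 0, so T is invertible.)

Final answer: (-2*z - 3)/(z - 2)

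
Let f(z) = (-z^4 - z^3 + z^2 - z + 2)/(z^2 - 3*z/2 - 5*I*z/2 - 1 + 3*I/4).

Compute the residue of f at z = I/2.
-7/16 + 11*I/16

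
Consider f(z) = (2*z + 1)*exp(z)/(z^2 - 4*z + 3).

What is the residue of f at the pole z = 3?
7*exp(3)/2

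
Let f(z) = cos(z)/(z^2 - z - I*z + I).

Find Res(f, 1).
(1/2 + I/2)*cos(1)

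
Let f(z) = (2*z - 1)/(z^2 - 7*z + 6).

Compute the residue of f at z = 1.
Write f(z) = P(z)/Q(z) with P(z) = 2*z - 1 and Q(z) = z^2 - 7*z + 6.
The denominator factors as Q(z) = (z - 6)*(z - 1), so z = 1 is a simple zero of Q and P is analytic there; z = 1 is therefore a simple pole and
  Res(f, z₀) = P(z₀)/Q'(z₀).

Q'(z) = 2*z - 7, so Q'(1) = -5.
P(1) = 1.

Res(f, 1) = (1)/(-5) = -1/5

Final answer: -1/5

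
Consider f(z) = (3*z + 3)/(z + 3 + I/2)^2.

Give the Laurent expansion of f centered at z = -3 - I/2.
(-6 - 3*I/2)/(z + 3 + I/2)^2 + 3/(z + 3 + I/2)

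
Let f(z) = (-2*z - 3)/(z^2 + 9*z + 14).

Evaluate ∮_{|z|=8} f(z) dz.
-4*I*pi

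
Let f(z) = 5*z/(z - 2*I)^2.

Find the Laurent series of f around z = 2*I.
10*I/(z - 2*I)^2 + 5/(z - 2*I)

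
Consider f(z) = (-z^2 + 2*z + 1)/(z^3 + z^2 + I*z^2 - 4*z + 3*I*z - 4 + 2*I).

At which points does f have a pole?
The singularities of f are the zeros of the denominator. Factoring,
  z^3 + z^2 + I*z^2 - 4*z + 3*I*z - 4 + 2*I = (z - 2 + I)*(z + 2)*(z + 1)
so the candidates are z = 2 - I, z = -2, z = -1.

Check the numerator P(z) = -z^2 + 2*z + 1 at each one:
  P(2 - I) = 2 + 2*I ≠ 0, so z = 2 - I is a (simple) pole.
  P(-2) = -7 ≠ 0, so z = -2 is a (simple) pole.
  P(-1) = -2 ≠ 0, so z = -1 is a (simple) pole.

Poles of f: {-2, -1, 2 - I}

Final answer: {-2, -1, 2 - I}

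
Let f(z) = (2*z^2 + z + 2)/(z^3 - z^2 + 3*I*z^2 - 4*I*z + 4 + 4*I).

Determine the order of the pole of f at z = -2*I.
Factor the denominator:
  z^3 - z^2 + 3*I*z^2 - 4*I*z + 4 + 4*I = (z + 2*I)^2*(z - 1 - I)

The numerator P(z) = 2*z^2 + z + 2 has P(-2*I) = -6 - 2*I ≠ 0, so no factor of (z + 2*I) cancels.
Near z = -2*I we can therefore write f(z) = g(z)/(z + 2*I)^2 with g analytic at -2*I and g(-2*I) ≠ 0 (g is the numerator divided by the remaining denominator factors).

Hence z = -2*I is a pole of order 2.

Final answer: 2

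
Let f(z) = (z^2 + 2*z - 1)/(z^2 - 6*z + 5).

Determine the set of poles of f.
The singularities of f are the zeros of the denominator. Factoring,
  z^2 - 6*z + 5 = (z - 1)*(z - 5)
so the candidates are z = 1, z = 5.

Check the numerator P(z) = z^2 + 2*z - 1 at each one:
  P(1) = 2 ≠ 0, so z = 1 is a (simple) pole.
  P(5) = 34 ≠ 0, so z = 5 is a (simple) pole.

Poles of f: {1, 5}

Final answer: {1, 5}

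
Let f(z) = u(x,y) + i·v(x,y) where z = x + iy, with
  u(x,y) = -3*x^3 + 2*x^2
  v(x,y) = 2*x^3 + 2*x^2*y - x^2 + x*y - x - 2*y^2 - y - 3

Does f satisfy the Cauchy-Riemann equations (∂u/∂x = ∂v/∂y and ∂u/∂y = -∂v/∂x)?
∂u/∂x = -9*x^2 + 4*x
∂v/∂y = 2*x^2 + x - 4*y - 1
∂u/∂y = 0
∂v/∂x = 6*x^2 + 4*x*y - 2*x + y - 1
∂u/∂x ≠ ∂v/∂y and ∂u/∂y ≠ -∂v/∂x; the Cauchy-Riemann equations are not satisfied, so f is not analytic.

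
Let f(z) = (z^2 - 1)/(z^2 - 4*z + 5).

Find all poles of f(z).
The singularities of f are the zeros of the denominator. Factoring,
  z^2 - 4*z + 5 = (z - 2 - I)*(z - 2 + I)
so the candidates are z = 2 + I, z = 2 - I.

Check the numerator P(z) = z^2 - 1 at each one:
  P(2 + I) = 2 + 4*I ≠ 0, so z = 2 + I is a (simple) pole.
  P(2 - I) = 2 - 4*I ≠ 0, so z = 2 - I is a (simple) pole.

Poles of f: {2 - I, 2 + I}

Final answer: {2 - I, 2 + I}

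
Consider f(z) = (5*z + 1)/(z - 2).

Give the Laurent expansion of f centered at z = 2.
Put w = z - (2), i.e. z = w + 2. The denominator is w, so it suffices to rewrite the numerator in powers of w.

P(z) = 5*z + 1
P(w + 2) = 11 + 5*w

Dividing each term by w:
  f = 11/w + 5

Substituting back w = z - 2:
  f(z) = 11/(z - 2) + 5

The series is finite because the numerator is a polynomial; the negative powers form the principal part, and the coefficient of 1/(z - 2) gives Res(f, 2) = 11.

Final answer: 11/(z - 2) + 5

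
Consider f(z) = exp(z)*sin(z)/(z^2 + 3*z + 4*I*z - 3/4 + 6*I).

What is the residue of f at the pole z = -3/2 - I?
Write f(z) = P(z)/Q(z) with P(z) = exp(z)*sin(z) and Q(z) = z^2 + 3*z + 4*I*z - 3/4 + 6*I.
The denominator factors as Q(z) = (z + 3/2 + 3*I)*(z + 3/2 + I), so z = -3/2 - I is a simple zero of Q and P is analytic there; z = -3/2 - I is therefore a simple pole and
  Res(f, z₀) = P(z₀)/Q'(z₀).

Q'(z) = 2*z + 3 + 4*I, so Q'(-3/2 - I) = 2*I.
P(-3/2 - I) = -exp(-3/2 - I)*sin(3/2 + I).

Res(f, -3/2 - I) = (-exp(-3/2 - I)*sin(3/2 + I))/(2*I) = I*exp(-3/2 - I)*sin(3/2 + I)/2

Final answer: I*exp(-3/2 - I)*sin(3/2 + I)/2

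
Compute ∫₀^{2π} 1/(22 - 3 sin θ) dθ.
Call the integral J. The integrand is 2π-periodic and we integrate over a full period, so shifting θ does not change the value (θ → θ + π/2 turns sin θ into cos θ; θ → θ + π flips the sign of the trig term). Hence
  J = ∫₀^{2π} dθ/(22 + 3 cos θ).
Put z = e^{iθ}: then cos θ = (z + 1/z)/2, dθ = dz/(iz), and z runs once counterclockwise around |z| = 1:
  J = ∮_{|z|=1} 1/(22 + 3*(z + 1/z)/2) · dz/(iz) = (2/i) ∮_{|z|=1} dz/(3*z^2 + 44*z + 3).
The roots of 3*z^2 + 44*z + 3 are z = (-22 ± sqrt(22^2 - 3^2))/3, with sqrt(475) = 5*sqrt(19); their product is 1, so only z₊ = -22/3 + 5*sqrt(19)/3 lies inside the unit circle (z₋ = -22/3 - 5*sqrt(19)/3 lies outside).
z₊ is a simple zero of q(z) = 3*z^2 + 44*z + 3, so Res(1/q, z₊) = 1/q'(z₊) with q'(z) = 6*z + 44; and q'(z₊) = 3*(z₊ - z₋) = 10*sqrt(19).
Therefore J = (2/i) · 2πi · 1/(10*sqrt(19)) = 2*pi/(5*sqrt(19)) = 2*sqrt(19)*pi/95

Final answer: 2*sqrt(19)*pi/95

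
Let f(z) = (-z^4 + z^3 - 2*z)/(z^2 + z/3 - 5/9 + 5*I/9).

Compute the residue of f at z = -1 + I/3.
Write f(z) = P(z)/Q(z) with P(z) = -z^4 + z^3 - 2*z and Q(z) = z^2 + z/3 - 5/9 + 5*I/9.
The denominator factors as Q(z) = (z + 1 - I/3)*(z - 2/3 + I/3), so z = -1 + I/3 is a simple zero of Q and P is analytic there; z = -1 + I/3 is therefore a simple pole and
  Res(f, z₀) = P(z₀)/Q'(z₀).

Q'(z) = 2*z + 1/3, so Q'(-1 + I/3) = -5/3 + 2*I/3.
P(-1 + I/3) = 80/81 + 40*I/27.

Res(f, -1 + I/3) = (80/81 + 40*I/27)/(-5/3 + 2*I/3) = -160/783 - 760*I/783

Final answer: -160/783 - 760*I/783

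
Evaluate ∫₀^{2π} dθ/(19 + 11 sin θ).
sqrt(15)*pi/30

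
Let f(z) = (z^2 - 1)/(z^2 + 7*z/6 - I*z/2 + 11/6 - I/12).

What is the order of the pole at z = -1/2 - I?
Factor the denominator:
  z^2 + 7*z/6 - I*z/2 + 11/6 - I/12 = (z + 1/2 + I)*(z + 2/3 - 3*I/2)

The numerator P(z) = z^2 - 1 has P(-1/2 - I) = -7/4 + I ≠ 0, so no factor of (z + 1/2 + I) cancels.
Near z = -1/2 - I we can therefore write f(z) = g(z)/(z + 1/2 + I) with g analytic at -1/2 - I and g(-1/2 - I) ≠ 0 (g is the numerator divided by the remaining denominator factors).

Hence z = -1/2 - I is a pole of order 1.

Final answer: 1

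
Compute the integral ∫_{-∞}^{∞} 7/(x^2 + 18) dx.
Let f(z) = 7/(z^2 + 18). The denominator has no real zeros and deg Q - deg P = 2 ≥ 2, so the integral of f over the upper semicircle |z| = R tends to 0 as R → ∞. Closing the contour in the upper half-plane,
  ∫_{-∞}^{∞} f(x) dx = 2πi · Σ Res(f, z_k)  over the poles with Im z_k > 0.

Zeros of the denominator: z^2 + 18 = 0 gives z = ±3*sqrt(2)*I.
Upper half-plane: z = 3*sqrt(2)*I (simple).

Each pole is a simple zero of Q(z) = z^2 + 18, so Res(f, z₀) = P(z₀)/Q'(z₀) with P(z) = 7, Q'(z) = 2*z:
  Res(f, 3*sqrt(2)*I) = (7)/(6*sqrt(2)*I) = -7*sqrt(2)*I/12

∫_{-∞}^{∞} f(x) dx = 2πi · (-7*sqrt(2)*I/12) = 7*sqrt(2)*pi/6

Final answer: 7*sqrt(2)*pi/6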